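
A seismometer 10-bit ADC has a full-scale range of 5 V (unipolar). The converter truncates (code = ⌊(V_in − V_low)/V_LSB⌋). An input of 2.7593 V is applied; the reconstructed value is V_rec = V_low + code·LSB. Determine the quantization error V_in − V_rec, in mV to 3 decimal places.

Step size: 5 V ÷ 2^10 = 4.883 mV.
(V_in − V_low)/LSB = (2.7593 − 0)/0.00488281 = 565.1046 → code 565 (floor).
Reconstructed: 2.7587891 V.
Difference: 0.000510937 V → 0.511 mV.

0.511 mV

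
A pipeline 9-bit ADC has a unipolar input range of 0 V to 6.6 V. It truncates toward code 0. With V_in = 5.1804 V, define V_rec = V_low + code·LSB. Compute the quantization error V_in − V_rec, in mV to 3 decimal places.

11.259 mV

Step size: 6.6 V ÷ 2^9 = 12.891 mV.
(V_in − V_low)/LSB = (5.1804 − 0)/0.0128906 = 401.8735 → code 401 (floor).
Reconstructed: 5.1691406 V.
Error = 5.1804 − 5.1691406 = 0.0112594 V = 11.259 mV.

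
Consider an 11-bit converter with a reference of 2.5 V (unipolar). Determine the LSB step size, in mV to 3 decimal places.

1.221 mV

Full-scale span = 2.5 V.
LSB = 2.5 / 2^11 = 2.5 / 2048 = 0.0012207 V = 1.221 mV.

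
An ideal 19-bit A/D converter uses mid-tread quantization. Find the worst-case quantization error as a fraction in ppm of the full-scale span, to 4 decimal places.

Rounding → worst-case error = ½ LSB = V_FS/2^20, so 1e+06/1048576 = 0.953674 ppm of full scale.

0.9537 ppm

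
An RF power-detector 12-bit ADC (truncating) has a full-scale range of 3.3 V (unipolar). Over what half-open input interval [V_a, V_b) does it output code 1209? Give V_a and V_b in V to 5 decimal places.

[0.97405 V, 0.97485 V)

LSB = 3.3/2^12 = 0.806 mV.
V_a = V_low + 1209·LSB = 0.974048 V; V_b = V_low + 1210·LSB = 0.974854 V.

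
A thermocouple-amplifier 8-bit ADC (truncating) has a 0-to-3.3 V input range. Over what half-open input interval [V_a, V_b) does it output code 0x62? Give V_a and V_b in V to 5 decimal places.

[1.26328 V, 1.27617 V)

LSB = 3.3/2^8 = 12.891 mV.
Code 0x62 = 98 decimal.
V_a = V_low + 98·LSB = 1.26328 V; V_b = V_low + 99·LSB = 1.27617 V.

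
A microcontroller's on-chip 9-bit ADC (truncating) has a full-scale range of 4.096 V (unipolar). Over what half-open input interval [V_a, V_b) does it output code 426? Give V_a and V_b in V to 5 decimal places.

LSB = 4.096/2^9 = 8.000 mV.
V_a = V_low + 426·LSB = 3.408 V; V_b = V_low + 427·LSB = 3.416 V.

[3.40800 V, 3.41600 V)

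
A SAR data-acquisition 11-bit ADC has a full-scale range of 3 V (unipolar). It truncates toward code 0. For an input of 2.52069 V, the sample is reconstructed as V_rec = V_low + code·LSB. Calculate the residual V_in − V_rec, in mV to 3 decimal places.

1.159 mV

LSB = 3/2^11 = 1.465 mV.
Scaled input = 1720.7910 LSBs, so code = 1720.
V_rec = 0 + 1720·0.00146484 = 2.5195312 V.
Difference: 0.00115875 V → 1.159 mV.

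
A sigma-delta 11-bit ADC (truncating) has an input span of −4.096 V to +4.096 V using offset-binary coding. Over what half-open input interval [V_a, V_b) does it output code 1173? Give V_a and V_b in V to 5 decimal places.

[0.59600 V, 0.60000 V)

LSB = 8.192/2^11 = 4.000 mV.
V_a = V_low + 1173·LSB = 0.596 V; V_b = V_low + 1174·LSB = 0.6 V.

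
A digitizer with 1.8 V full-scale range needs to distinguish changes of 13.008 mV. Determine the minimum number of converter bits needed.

8 bits

Number of steps required ≥ 1.8 V / 13.008 mV = 138.38.
Need 2^N ≥ 138.38; 2^7 = 128, 2^8 = 256.
Minimum N = 8.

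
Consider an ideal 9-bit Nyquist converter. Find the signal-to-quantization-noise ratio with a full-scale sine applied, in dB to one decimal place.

SNR ≈ 6.02·N + 1.76 dB = 6.02·9 + 1.76 = 55.94 dB.

55.9 dB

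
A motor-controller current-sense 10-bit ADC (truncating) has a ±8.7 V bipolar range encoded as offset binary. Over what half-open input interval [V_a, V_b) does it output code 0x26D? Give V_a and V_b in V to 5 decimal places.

LSB = 17.4/2^10 = 16.992 mV.
Code 0x26D = 621 decimal.
V_a = V_low + 621·LSB = 1.85215 V; V_b = V_low + 622·LSB = 1.86914 V.

[1.85215 V, 1.86914 V)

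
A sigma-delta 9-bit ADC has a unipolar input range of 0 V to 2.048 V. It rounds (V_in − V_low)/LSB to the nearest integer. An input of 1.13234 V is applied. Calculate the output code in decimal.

LSB = 2.048 V / 512 = 4.000 mV.
Input sits at 283.085 steps above V_low.
round(283.085) = 283.

code 283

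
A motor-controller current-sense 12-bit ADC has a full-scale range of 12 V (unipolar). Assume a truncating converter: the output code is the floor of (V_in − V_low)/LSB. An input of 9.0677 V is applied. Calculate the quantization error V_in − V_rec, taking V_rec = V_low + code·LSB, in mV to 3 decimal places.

0.317 mV

Step size: 12 V ÷ 2^12 = 2.930 mV.
(9.0677 − 0)/0.00292969 = 3095.1083; ⌊·⌋ gives code 3095.
Code 3095 maps back to 0 + 3095×0.00292969 V = 9.0673828 V.
V_in − V_rec = 0.000317187 V = 0.317 mV.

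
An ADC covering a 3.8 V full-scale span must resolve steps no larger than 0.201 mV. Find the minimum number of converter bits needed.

15 bits

Number of steps required ≥ 3.8 V / 0.201 mV = 18905.47.
Need 2^N ≥ 18905.47; 2^14 = 16384, 2^15 = 32768.
Minimum N = 15.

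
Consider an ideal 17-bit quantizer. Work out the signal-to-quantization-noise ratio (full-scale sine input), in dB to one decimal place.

104.1 dB

SNR ≈ 6.02·N + 1.76 dB = 6.02·17 + 1.76 = 104.10 dB.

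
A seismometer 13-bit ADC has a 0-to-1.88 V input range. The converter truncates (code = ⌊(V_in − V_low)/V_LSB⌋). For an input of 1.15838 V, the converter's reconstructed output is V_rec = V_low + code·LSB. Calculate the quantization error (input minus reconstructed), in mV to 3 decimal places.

0.133 mV

LSB = 1.88/2^13 = 229.49 µV.
Scaled input = 5047.5792 LSBs, so code = 5047.
Code 5047 maps back to 0 + 5047×0.000229492 V = 1.1582471 V.
Error = 1.15838 − 1.1582471 = 0.00013293 V = 0.133 mV.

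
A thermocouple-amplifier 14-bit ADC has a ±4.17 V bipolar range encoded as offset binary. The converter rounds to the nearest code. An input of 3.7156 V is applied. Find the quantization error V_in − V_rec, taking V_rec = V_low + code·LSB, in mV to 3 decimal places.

0.167 mV

One LSB is 8.34 V / 16384 = 0.509 mV.
(V_in − V_low)/LSB = (3.7156 − (−4.17))/0.000509033 = 15491.3274 → code 15491 (round).
Code 15491 maps back to (−4.17) + 15491×0.000509033 V = 3.7154333 V.
Error = 3.7156 − 3.7154333 = 0.00016665 V = 0.167 mV.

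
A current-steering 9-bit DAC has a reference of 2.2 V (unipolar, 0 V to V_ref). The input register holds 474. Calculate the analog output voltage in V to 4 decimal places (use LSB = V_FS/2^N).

2.0367 V

LSB = 2.2 V / 2^9 = 4.297 mV.
V_out = 0 + 474 × 0.00429688 V = 2.03672 V.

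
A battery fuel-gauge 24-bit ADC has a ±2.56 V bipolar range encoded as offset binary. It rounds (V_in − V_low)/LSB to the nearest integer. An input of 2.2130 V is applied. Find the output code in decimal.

code 15640166

LSB = 5.12 V / 16777216 = 0.31 µV.
(V_in − V_low)/LSB = (2.2130 − (−2.56)) / 3.05176e-07 = 15640166.400.
round(15640166.400) = 15640166.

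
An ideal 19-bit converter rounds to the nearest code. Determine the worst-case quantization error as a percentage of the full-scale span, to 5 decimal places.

0.00010 %

Rounding → worst-case error = ½ LSB = V_FS/2^20, so 100/1048576 = 9.53674e-05 % of full scale.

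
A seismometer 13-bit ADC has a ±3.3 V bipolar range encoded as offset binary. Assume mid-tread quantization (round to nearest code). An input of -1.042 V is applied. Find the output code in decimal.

code 2803

With 8192 levels over 6.6 V, one step is 0.806 mV.
Input sits at 2802.657 steps above V_low.
round(2802.657) = 2803.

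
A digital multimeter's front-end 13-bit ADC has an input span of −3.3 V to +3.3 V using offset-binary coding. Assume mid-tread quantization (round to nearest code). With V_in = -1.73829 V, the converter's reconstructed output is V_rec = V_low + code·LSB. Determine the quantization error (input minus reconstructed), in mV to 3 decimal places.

LSB = 6.6/2^13 = 0.806 mV.
(V_in − V_low)/LSB = (-1.73829 − (−3.3))/0.000805664 = 1938.4134 → code 1938 (round).
V_rec = (−3.3) + 1938·0.000805664 = -1.738623 V.
V_in − V_rec = 0.000333047 V = 0.333 mV.

0.333 mV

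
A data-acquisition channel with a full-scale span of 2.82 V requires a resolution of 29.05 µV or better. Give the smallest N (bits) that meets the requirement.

Number of steps required ≥ 2.82 V / 29.05 µV = 97074.01.
Need 2^N ≥ 97074.01; 2^16 = 65536, 2^17 = 131072.
Minimum N = 17.

17 bits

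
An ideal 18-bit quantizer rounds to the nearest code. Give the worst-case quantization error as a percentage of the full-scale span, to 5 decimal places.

0.00019 %

Rounding → worst-case error = ½ LSB = V_FS/2^19, so 100/524288 = 0.000190735 % of full scale.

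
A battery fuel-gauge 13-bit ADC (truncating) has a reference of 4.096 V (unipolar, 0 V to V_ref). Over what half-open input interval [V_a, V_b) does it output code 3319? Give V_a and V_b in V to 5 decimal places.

LSB = 4.096/2^13 = 0.500 mV.
V_a = V_low + 3319·LSB = 1.6595 V; V_b = V_low + 3320·LSB = 1.66 V.

[1.65950 V, 1.66000 V)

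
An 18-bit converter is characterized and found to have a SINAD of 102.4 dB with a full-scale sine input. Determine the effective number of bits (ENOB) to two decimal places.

16.72 bits

ENOB = (SINAD − 1.76) / 6.02 = (102.4 − 1.76)/6.02 = 16.718.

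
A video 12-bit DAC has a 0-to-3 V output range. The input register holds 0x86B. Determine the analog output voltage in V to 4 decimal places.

1.5784 V

LSB = 3 V / 2^12 = 0.732 mV.
Code 0x86B = 2155 decimal.
V_out = 0 + 2155 × 0.000732422 V = 1.57837 V.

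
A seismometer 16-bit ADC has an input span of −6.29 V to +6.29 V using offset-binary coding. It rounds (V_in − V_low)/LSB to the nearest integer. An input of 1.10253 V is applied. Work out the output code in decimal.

code 38512

With 65536 levels over 12.58 V, one step is 191.96 µV.
Input sits at 38511.673 steps above V_low.
round(38511.673) = 38512.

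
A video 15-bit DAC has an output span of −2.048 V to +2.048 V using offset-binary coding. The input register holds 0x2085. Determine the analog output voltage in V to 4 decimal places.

-1.0074 V

LSB = 4.096 V / 2^15 = 125.00 µV.
Code 0x2085 = 8325 decimal.
V_out = (−2.048) + 8325 × 0.000125 V = -1.00737 V.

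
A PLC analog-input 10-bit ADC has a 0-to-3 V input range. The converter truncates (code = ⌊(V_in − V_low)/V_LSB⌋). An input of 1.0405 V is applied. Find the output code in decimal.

With 1024 levels over 3 V, one step is 2.930 mV.
Input sits at 355.157 steps above V_low.
Floor → code 355.

code 355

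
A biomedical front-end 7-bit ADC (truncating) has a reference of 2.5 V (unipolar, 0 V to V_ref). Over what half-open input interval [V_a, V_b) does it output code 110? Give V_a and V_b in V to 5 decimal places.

[2.14844 V, 2.16797 V)

LSB = 2.5/2^7 = 19.531 mV.
V_a = V_low + 110·LSB = 2.14844 V; V_b = V_low + 111·LSB = 2.16797 V.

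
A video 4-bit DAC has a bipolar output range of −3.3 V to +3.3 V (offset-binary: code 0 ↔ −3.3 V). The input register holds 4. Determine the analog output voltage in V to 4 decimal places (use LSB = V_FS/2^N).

LSB = 6.6 V / 2^4 = 412.500 mV.
V_out = (−3.3) + 4 × 0.4125 V = -1.65 V.

-1.6500 V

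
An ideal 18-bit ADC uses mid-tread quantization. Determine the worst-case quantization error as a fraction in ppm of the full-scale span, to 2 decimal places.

1.91 ppm

Rounding → worst-case error = ½ LSB = V_FS/2^19, so 1e+06/524288 = 1.90735 ppm of full scale.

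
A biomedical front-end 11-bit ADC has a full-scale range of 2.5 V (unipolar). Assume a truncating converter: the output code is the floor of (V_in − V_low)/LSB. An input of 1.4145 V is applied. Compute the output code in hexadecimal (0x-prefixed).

Full-scale span = 2.5 V; LSB = 2.5/2^11 = 1.221 mV.
Input sits at 1158.758 steps above V_low.
Floor → code 1158.
In hexadecimal (0x-prefixed): 0x486.

code 0x486 (decimal 1158)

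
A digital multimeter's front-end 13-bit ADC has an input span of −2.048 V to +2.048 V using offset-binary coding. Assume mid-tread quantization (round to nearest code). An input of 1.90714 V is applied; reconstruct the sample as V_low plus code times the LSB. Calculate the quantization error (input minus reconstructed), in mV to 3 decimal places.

0.140 mV

LSB = 4.096/2^13 = 0.500 mV.
(1.90714 − (−2.048))/0.0005 = 7910.2800; round gives code 7910.
Reconstructed: 1.907 V.
Error = 1.90714 − 1.907 = 0.00014 V = 0.140 mV.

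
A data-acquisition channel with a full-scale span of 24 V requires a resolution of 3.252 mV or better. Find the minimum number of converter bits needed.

13 bits

Number of steps required ≥ 24 V / 3.252 mV = 7380.07.
Need 2^N ≥ 7380.07; 2^12 = 4096, 2^13 = 8192.
Minimum N = 13.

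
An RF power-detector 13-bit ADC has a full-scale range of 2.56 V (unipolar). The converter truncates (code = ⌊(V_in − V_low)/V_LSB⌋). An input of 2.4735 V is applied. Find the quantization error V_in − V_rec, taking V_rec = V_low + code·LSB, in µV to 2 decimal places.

62.50 µV

One LSB is 2.56 V / 8192 = 312.50 µV.
(2.4735 − 0)/0.0003125 = 7915.2000; ⌊·⌋ gives code 7915.
V_rec = 0 + 7915·0.0003125 = 2.4734375 V.
Error = 2.4735 − 2.4734375 = 6.25e-05 V = 62.50 µV.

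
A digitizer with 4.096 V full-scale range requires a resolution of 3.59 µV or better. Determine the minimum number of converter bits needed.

Number of steps required ≥ 4.096 V / 3.59 µV = 1140947.08.
Need 2^N ≥ 1140947.08; 2^20 = 1048576, 2^21 = 2097152.
Minimum N = 21.

21 bits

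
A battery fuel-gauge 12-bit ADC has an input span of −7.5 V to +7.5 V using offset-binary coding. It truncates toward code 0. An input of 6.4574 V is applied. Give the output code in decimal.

LSB = 15 V / 4096 = 3.662 mV.
Input sits at 3811.301 steps above V_low.
Floor → code 3811.

code 3811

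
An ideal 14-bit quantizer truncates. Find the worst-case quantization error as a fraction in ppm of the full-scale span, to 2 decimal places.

Truncating → worst-case error = 1 LSB = V_FS/2^14, so 1e+06/16384 = 61.0352 ppm of full scale.

61.04 ppm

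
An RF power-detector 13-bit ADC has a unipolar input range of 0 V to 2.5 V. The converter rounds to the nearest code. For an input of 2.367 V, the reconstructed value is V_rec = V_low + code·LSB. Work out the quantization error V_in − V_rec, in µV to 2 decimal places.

Step size: 2.5 V ÷ 2^13 = 305.18 µV.
(2.367 − 0)/0.000305176 = 7756.1856; round gives code 7756.
Code 7756 maps back to 0 + 7756×0.000305176 V = 2.3669434 V.
Difference: 5.66406e-05 V → 56.64 µV.

56.64 µV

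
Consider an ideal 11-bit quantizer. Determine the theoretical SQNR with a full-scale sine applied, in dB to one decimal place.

68.0 dB

SNR ≈ 6.02·N + 1.76 dB = 6.02·11 + 1.76 = 67.98 dB.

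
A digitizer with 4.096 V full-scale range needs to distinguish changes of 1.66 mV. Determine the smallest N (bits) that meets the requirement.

Number of steps required ≥ 4.096 V / 1.66 mV = 2467.47.
Need 2^N ≥ 2467.47; 2^11 = 2048, 2^12 = 4096.
Minimum N = 12.

12 bits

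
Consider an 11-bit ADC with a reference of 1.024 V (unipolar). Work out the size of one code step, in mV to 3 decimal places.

Full-scale span = 1.024 V.
LSB = 1.024 / 2^11 = 1.024 / 2048 = 0.0005 V = 0.500 mV.

0.500 mV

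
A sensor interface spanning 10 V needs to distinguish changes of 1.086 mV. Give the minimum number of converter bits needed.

Number of steps required ≥ 10 V / 1.086 mV = 9208.10.
Need 2^N ≥ 9208.10; 2^13 = 8192, 2^14 = 16384.
Minimum N = 14.

14 bits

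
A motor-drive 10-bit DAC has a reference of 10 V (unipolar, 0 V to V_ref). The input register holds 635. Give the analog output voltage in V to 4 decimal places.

LSB = 10 V / 2^10 = 9.766 mV.
V_out = 0 + 635 × 0.00976562 V = 6.20117 V.

6.2012 V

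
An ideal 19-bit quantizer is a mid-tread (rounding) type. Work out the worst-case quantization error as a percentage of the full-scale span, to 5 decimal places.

0.00010 %

Rounding → worst-case error = ½ LSB = V_FS/2^20, so 100/1048576 = 9.53674e-05 % of full scale.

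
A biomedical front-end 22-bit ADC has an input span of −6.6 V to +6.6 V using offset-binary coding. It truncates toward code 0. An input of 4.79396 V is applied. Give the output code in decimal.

LSB = 13.2 V / 4194304 = 3.15 µV.
(4.79396 − (−6.6)) / 3.14713e-06 = 3620434.243 LSBs.
⌊·⌋(3620434.243) = 3620434.

code 3620434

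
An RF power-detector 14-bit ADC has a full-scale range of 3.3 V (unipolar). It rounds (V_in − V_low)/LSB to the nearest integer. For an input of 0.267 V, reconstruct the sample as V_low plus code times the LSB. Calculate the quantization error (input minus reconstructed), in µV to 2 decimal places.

-77.64 µV

One LSB is 3.3 V / 16384 = 201.42 µV.
(V_in − V_low)/LSB = (0.267 − 0)/0.000201416 = 1325.6145 → code 1326 (round).
V_rec = 0 + 1326·0.000201416 = 0.26707764 V.
Error = 0.267 − 0.26707764 = -7.76367e-05 V = -77.64 µV.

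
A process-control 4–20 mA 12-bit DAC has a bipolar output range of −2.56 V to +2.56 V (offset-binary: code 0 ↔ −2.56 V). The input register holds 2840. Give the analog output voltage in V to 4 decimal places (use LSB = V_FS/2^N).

0.9900 V

LSB = 5.12 V / 2^12 = 1.250 mV.
V_out = (−2.56) + 2840 × 0.00125 V = 0.99 V.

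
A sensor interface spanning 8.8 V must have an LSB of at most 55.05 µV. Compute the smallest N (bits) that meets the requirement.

18 bits

Number of steps required ≥ 8.8 V / 55.05 µV = 159854.68.
Need 2^N ≥ 159854.68; 2^17 = 131072, 2^18 = 262144.
Minimum N = 18.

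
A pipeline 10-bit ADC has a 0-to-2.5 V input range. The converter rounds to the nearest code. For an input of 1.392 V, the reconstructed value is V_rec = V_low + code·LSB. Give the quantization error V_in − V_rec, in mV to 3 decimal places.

One LSB is 2.5 V / 1024 = 2.441 mV.
Scaled input = 570.1632 LSBs, so code = 570.
Reconstructed: 1.3916016 V.
V_in − V_rec = 0.000398437 V = 0.398 mV.

0.398 mV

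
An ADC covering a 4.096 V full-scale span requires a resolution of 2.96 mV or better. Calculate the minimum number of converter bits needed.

Number of steps required ≥ 4.096 V / 2.96 mV = 1383.78.
Need 2^N ≥ 1383.78; 2^10 = 1024, 2^11 = 2048.
Minimum N = 11.

11 bits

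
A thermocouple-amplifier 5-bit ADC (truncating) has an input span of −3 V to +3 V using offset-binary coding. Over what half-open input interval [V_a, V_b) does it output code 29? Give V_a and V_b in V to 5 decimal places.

LSB = 6/2^5 = 187.500 mV.
V_a = V_low + 29·LSB = 2.4375 V; V_b = V_low + 30·LSB = 2.625 V.

[2.43750 V, 2.62500 V)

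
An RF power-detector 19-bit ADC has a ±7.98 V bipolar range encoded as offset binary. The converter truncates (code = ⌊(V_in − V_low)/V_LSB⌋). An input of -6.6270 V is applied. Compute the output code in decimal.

LSB = 15.96 V / 524288 = 30.44 µV.
(V_in − V_low)/LSB = (-6.6270 − (−7.98)) / 3.04413e-05 = 44446.220.
⌊·⌋(44446.220) = 44446.

code 44446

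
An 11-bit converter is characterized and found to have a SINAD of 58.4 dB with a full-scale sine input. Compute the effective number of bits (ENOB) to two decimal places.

ENOB = (SINAD − 1.76) / 6.02 = (58.4 − 1.76)/6.02 = 9.409.

9.41 bits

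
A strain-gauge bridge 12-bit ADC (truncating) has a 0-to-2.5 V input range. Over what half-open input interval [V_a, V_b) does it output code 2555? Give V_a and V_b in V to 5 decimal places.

[1.55945 V, 1.56006 V)

LSB = 2.5/2^12 = 0.610 mV.
V_a = V_low + 2555·LSB = 1.55945 V; V_b = V_low + 2556·LSB = 1.56006 V.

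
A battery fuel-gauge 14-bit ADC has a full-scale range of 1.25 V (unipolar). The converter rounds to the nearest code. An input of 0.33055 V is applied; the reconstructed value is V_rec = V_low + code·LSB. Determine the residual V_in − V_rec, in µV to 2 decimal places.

One LSB is 1.25 V / 16384 = 76.29 µV.
(0.33055 − 0)/7.62939e-05 = 4332.5850; round gives code 4333.
V_rec = 0 + 4333·7.62939e-05 = 0.33058167 V.
V_in − V_rec = -3.1665e-05 V = -31.67 µV.

-31.67 µV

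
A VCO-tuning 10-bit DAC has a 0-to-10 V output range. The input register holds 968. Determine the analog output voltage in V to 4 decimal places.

LSB = 10 V / 2^10 = 9.766 mV.
V_out = 0 + 968 × 0.00976562 V = 9.45312 V.

9.4531 V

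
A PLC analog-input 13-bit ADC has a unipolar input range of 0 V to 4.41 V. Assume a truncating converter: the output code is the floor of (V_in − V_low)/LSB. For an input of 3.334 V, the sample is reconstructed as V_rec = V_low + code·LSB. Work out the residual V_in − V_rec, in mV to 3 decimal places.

0.122 mV

One LSB is 4.41 V / 8192 = 0.538 mV.
(V_in − V_low)/LSB = (3.334 − 0)/0.00053833 = 6193.2263 → code 6193 (floor).
Reconstructed: 3.3338782 V.
Error = 3.334 − 3.3338782 = 0.000121826 V = 0.122 mV.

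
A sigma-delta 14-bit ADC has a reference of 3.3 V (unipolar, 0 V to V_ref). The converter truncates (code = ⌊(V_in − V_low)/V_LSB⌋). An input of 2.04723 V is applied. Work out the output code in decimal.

code 10164

Full-scale span = 3.3 V; LSB = 3.3/2^14 = 201.42 µV.
Input sits at 10164.187 steps above V_low.
⌊·⌋(10164.187) = 10164.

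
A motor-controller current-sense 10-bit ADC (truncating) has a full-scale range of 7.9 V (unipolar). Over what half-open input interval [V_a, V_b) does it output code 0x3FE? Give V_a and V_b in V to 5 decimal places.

LSB = 7.9/2^10 = 7.715 mV.
Code 0x3FE = 1022 decimal.
V_a = V_low + 1022·LSB = 7.88457 V; V_b = V_low + 1023·LSB = 7.89229 V.

[7.88457 V, 7.89229 V)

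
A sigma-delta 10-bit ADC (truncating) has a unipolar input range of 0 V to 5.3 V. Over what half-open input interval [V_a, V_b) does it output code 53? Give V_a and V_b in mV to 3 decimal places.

[274.316 mV, 279.492 mV)

LSB = 5.3/2^10 = 5.176 mV.
V_a = V_low + 53·LSB = 0.274316 V; V_b = V_low + 54·LSB = 0.279492 V.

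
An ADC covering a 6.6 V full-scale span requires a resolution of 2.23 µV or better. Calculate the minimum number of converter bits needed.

Number of steps required ≥ 6.6 V / 2.23 µV = 2959641.26.
Need 2^N ≥ 2959641.26; 2^21 = 2097152, 2^22 = 4194304.
Minimum N = 22.

22 bits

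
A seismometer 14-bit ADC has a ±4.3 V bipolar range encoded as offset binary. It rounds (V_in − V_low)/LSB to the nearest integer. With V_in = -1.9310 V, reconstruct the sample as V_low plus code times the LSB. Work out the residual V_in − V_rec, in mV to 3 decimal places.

0.116 mV

LSB = 8.6/2^14 = 0.525 mV.
Scaled input = 4513.2205 LSBs, so code = 4513.
Reconstructed: -1.9311157 V.
Error = -1.9310 − (−1.9311157) = 0.000115723 V = 0.116 mV.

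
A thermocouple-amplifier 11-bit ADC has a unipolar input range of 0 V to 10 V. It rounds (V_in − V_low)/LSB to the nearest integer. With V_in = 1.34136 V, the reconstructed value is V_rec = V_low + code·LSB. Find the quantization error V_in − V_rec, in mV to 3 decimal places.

Step size: 10 V ÷ 2^11 = 4.883 mV.
(V_in − V_low)/LSB = (1.34136 − 0)/0.00488281 = 274.7105 → code 275 (round).
V_rec = 0 + 275·0.00488281 = 1.3427734 V.
Difference: -0.00141344 V → -1.413 mV.

-1.413 mV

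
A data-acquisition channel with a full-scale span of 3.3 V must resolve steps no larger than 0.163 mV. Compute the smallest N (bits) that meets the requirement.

15 bits

Number of steps required ≥ 3.3 V / 0.163 mV = 20245.40.
Need 2^N ≥ 20245.40; 2^14 = 16384, 2^15 = 32768.
Minimum N = 15.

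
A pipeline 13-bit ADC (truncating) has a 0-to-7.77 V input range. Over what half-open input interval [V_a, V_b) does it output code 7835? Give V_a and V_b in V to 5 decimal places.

LSB = 7.77/2^13 = 0.948 mV.
V_a = V_low + 7835·LSB = 7.43139 V; V_b = V_low + 7836·LSB = 7.43234 V.

[7.43139 V, 7.43234 V)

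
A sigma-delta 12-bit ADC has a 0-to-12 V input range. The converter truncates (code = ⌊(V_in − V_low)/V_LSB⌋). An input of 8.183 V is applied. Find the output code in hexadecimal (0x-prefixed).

code 0xAE9 (decimal 2793)

LSB = 12 V / 4096 = 2.930 mV.
(8.183 − 0) / 0.00292969 = 2793.131 LSBs.
Floor → code 2793.
In hexadecimal (0x-prefixed): 0xAE9.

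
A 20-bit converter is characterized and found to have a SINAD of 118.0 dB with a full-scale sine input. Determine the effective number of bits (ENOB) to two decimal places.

ENOB = (SINAD − 1.76) / 6.02 = (118.0 − 1.76)/6.02 = 19.309.

19.31 bits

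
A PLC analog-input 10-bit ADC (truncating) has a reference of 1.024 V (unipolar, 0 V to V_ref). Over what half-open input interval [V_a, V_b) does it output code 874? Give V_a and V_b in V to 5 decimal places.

[0.87400 V, 0.87500 V)

LSB = 1.024/2^10 = 1.000 mV.
V_a = V_low + 874·LSB = 0.874 V; V_b = V_low + 875·LSB = 0.875 V.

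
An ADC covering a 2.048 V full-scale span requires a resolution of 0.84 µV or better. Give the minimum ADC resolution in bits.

22 bits

Number of steps required ≥ 2.048 V / 0.84 µV = 2438095.24.
Need 2^N ≥ 2438095.24; 2^21 = 2097152, 2^22 = 4194304.
Minimum N = 22.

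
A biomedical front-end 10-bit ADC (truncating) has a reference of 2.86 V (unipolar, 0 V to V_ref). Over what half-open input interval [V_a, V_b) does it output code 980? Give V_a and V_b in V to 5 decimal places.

[2.73711 V, 2.73990 V)

LSB = 2.86/2^10 = 2.793 mV.
V_a = V_low + 980·LSB = 2.73711 V; V_b = V_low + 981·LSB = 2.7399 V.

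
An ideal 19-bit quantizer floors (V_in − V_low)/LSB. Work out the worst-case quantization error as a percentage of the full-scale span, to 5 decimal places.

Truncating → worst-case error = 1 LSB = V_FS/2^19, so 100/524288 = 0.000190735 % of full scale.

0.00019 %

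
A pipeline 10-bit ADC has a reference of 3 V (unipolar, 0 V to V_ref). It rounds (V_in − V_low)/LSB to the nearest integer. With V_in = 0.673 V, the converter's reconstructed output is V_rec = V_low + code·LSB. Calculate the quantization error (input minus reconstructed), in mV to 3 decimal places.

-0.828 mV

One LSB is 3 V / 1024 = 2.930 mV.
Scaled input = 229.7173 LSBs, so code = 230.
V_rec = 0 + 230·0.00292969 = 0.67382812 V.
Difference: -0.000828125 V → -0.828 mV.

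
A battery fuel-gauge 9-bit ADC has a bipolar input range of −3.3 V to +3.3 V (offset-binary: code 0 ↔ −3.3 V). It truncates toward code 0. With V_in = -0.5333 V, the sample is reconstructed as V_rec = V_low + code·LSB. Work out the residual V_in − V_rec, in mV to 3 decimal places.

LSB = 6.6/2^9 = 12.891 mV.
(-0.5333 − (−3.3))/0.0128906 = 214.6288; ⌊·⌋ gives code 214.
Code 214 maps back to (−3.3) + 214×0.0128906 V = -0.54140625 V.
V_in − V_rec = 0.00810625 V = 8.106 mV.

8.106 mV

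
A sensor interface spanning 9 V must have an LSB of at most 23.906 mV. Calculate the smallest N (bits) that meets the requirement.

9 bits

Number of steps required ≥ 9 V / 23.906 mV = 376.47.
Need 2^N ≥ 376.47; 2^8 = 256, 2^9 = 512.
Minimum N = 9.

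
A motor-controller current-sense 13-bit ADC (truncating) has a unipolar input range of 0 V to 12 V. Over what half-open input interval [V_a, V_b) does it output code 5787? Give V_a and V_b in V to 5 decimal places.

[8.47705 V, 8.47852 V)

LSB = 12/2^13 = 1.465 mV.
V_a = V_low + 5787·LSB = 8.47705 V; V_b = V_low + 5788·LSB = 8.47852 V.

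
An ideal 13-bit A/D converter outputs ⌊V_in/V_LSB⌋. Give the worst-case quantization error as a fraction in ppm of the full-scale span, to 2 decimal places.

122.07 ppm

Truncating → worst-case error = 1 LSB = V_FS/2^13, so 1e+06/8192 = 122.07 ppm of full scale.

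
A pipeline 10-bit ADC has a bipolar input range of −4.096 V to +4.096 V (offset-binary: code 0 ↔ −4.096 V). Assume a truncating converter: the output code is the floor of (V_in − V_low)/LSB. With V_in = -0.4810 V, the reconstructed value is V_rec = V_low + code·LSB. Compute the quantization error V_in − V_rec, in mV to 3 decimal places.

7.000 mV

One LSB is 8.192 V / 1024 = 8.000 mV.
(-0.4810 − (−4.096))/0.008 = 451.8750; ⌊·⌋ gives code 451.
Reconstructed: -0.488 V.
Error = -0.4810 − (−0.488) = 0.007 V = 7.000 mV.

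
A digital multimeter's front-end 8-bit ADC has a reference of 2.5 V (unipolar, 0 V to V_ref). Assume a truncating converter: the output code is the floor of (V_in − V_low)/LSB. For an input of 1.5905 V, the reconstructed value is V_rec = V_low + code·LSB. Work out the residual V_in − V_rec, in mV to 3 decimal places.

8.469 mV

One LSB is 2.5 V / 256 = 9.766 mV.
Scaled input = 162.8672 LSBs, so code = 162.
V_rec = 0 + 162·0.00976562 = 1.5820312 V.
Error = 1.5905 − 1.5820312 = 0.00846875 V = 8.469 mV.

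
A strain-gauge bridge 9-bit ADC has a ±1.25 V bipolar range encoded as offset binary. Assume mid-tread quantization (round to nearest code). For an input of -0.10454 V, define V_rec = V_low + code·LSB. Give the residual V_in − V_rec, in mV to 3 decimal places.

Step size: 2.5 V ÷ 2^9 = 4.883 mV.
(-0.10454 − (−1.25))/0.00488281 = 234.5902; round gives code 235.
V_rec = (−1.25) + 235·0.00488281 = -0.10253906 V.
V_in − V_rec = -0.00200094 V = -2.001 mV.

-2.001 mV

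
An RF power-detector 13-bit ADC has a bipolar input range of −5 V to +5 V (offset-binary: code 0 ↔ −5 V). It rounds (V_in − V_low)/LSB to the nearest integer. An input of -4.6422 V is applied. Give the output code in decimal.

code 293

LSB = 10 V / 8192 = 1.221 mV.
Input sits at 293.110 steps above V_low.
So the output code is 293.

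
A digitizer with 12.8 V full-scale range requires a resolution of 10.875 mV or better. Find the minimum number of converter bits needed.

Number of steps required ≥ 12.8 V / 10.875 mV = 1177.01.
Need 2^N ≥ 1177.01; 2^10 = 1024, 2^11 = 2048.
Minimum N = 11.

11 bits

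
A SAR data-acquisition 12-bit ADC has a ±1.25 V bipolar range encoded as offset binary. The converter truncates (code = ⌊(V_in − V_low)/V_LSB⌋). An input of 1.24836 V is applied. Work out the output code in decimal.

code 4093

Full-scale span = 2.5 V; LSB = 2.5/2^12 = 0.610 mV.
Input sits at 4093.313 steps above V_low.
So the output code is 4093.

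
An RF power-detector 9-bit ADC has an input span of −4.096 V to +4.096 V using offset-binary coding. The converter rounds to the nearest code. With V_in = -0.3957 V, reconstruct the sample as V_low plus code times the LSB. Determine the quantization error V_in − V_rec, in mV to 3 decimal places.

Step size: 8.192 V ÷ 2^9 = 16.000 mV.
(-0.3957 − (−4.096))/0.016 = 231.2688; round gives code 231.
V_rec = (−4.096) + 231·0.016 = -0.4 V.
V_in − V_rec = 0.0043 V = 4.300 mV.

4.300 mV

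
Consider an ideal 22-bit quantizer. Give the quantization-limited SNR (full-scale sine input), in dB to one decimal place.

SNR ≈ 6.02·N + 1.76 dB = 6.02·22 + 1.76 = 134.20 dB.

134.2 dB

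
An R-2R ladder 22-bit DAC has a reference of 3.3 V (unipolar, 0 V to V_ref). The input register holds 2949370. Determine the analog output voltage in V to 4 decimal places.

LSB = 3.3 V / 2^22 = 0.79 µV.
V_out = 0 + 2949370 × 7.86781e-07 V = 2.32051 V.

2.3205 V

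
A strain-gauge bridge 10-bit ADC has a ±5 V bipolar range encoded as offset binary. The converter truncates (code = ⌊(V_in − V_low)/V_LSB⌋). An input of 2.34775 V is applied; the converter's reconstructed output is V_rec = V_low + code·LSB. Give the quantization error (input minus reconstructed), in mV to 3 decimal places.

4.000 mV

One LSB is 10 V / 1024 = 9.766 mV.
Scaled input = 752.4096 LSBs, so code = 752.
Reconstructed: 2.34375 V.
V_in − V_rec = 0.004 V = 4.000 mV.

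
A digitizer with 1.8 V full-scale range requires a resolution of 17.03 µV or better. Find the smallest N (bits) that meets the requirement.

17 bits

Number of steps required ≥ 1.8 V / 17.03 µV = 105695.83.
Need 2^N ≥ 105695.83; 2^16 = 65536, 2^17 = 131072.
Minimum N = 17.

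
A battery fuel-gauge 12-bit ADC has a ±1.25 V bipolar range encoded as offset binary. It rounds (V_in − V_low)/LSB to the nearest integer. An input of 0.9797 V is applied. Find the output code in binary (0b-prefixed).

Full-scale span = 2.5 V; LSB = 2.5/2^12 = 0.610 mV.
Input sits at 3653.140 steps above V_low.
So the output code is 3653.
In binary (0b-prefixed): 0b111001000101.

code 0b111001000101 (decimal 3653)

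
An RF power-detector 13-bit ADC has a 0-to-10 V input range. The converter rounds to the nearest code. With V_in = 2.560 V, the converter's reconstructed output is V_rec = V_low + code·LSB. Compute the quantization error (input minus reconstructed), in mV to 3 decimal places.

Step size: 10 V ÷ 2^13 = 1.221 mV.
(2.560 − 0)/0.0012207 = 2097.1520; round gives code 2097.
Code 2097 maps back to 0 + 2097×0.0012207 V = 2.5598145 V.
V_in − V_rec = 0.000185547 V = 0.186 mV.

0.186 mV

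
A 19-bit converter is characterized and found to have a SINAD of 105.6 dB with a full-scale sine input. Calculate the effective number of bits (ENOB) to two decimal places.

ENOB = (SINAD − 1.76) / 6.02 = (105.6 − 1.76)/6.02 = 17.249.

17.25 bits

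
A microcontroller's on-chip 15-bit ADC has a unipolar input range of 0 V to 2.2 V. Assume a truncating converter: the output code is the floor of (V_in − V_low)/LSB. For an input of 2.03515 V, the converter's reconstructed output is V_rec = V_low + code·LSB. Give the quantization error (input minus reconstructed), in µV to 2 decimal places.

Step size: 2.2 V ÷ 2^15 = 67.14 µV.
(2.03515 − 0)/6.71387e-05 = 30312.6342; ⌊·⌋ gives code 30312.
V_rec = 0 + 30312·6.71387e-05 = 2.0351074 V.
Error = 2.03515 − 2.0351074 = 4.25781e-05 V = 42.58 µV.

42.58 µV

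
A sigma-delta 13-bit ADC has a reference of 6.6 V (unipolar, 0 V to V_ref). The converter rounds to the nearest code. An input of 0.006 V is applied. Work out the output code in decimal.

LSB = 6.6 V / 8192 = 0.806 mV.
(V_in − V_low)/LSB = (0.006 − 0) / 0.000805664 = 7.447.
round(7.447) = 7.

code 7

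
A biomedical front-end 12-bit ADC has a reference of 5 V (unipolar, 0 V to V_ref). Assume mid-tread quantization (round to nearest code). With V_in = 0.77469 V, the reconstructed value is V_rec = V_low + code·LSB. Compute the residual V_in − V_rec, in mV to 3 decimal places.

Step size: 5 V ÷ 2^12 = 1.221 mV.
(0.77469 − 0)/0.0012207 = 634.6260; round gives code 635.
Reconstructed: 0.77514648 V.
Error = 0.77469 − 0.77514648 = -0.000456484 V = -0.456 mV.

-0.456 mV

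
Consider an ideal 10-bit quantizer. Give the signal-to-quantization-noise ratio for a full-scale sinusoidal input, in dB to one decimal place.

62.0 dB

SNR ≈ 6.02·N + 1.76 dB = 6.02·10 + 1.76 = 61.96 dB.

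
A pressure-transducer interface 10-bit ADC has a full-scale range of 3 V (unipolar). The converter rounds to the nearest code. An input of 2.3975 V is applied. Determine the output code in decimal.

With 1024 levels over 3 V, one step is 2.930 mV.
(V_in − V_low)/LSB = (2.3975 − 0) / 0.00292969 = 818.347.
Round → code 818.

code 818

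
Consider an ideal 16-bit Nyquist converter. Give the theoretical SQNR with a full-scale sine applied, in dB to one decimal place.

98.1 dB

SNR ≈ 6.02·N + 1.76 dB = 6.02·16 + 1.76 = 98.08 dB.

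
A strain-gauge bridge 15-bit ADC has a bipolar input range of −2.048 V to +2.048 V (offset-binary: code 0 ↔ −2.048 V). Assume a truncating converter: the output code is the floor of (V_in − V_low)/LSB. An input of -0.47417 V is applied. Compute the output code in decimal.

With 32768 levels over 4.096 V, one step is 125.00 µV.
(-0.47417 − (−2.048)) / 0.000125 = 12590.640 LSBs.
Floor → code 12590.

code 12590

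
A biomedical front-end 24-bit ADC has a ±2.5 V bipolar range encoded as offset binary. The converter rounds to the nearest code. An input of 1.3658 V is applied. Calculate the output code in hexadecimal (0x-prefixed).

Full-scale span = 5 V; LSB = 5/2^24 = 0.30 µV.
(V_in − V_low)/LSB = (1.3658 − (−2.5)) / 2.98023e-07 = 12971472.323.
round(12971472.323) = 12971472.
In hexadecimal (0x-prefixed): 0xC5EDD0.

code 0xC5EDD0 (decimal 12971472)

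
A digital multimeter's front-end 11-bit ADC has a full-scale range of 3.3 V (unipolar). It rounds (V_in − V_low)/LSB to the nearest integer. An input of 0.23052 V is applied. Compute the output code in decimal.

With 2048 levels over 3.3 V, one step is 1.611 mV.
(0.23052 − 0) / 0.00161133 = 143.062 LSBs.
So the output code is 143.

code 143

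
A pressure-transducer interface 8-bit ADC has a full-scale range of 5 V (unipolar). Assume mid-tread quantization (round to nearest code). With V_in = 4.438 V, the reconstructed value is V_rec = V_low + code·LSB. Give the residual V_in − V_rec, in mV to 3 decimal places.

Step size: 5 V ÷ 2^8 = 19.531 mV.
Scaled input = 227.2256 LSBs, so code = 227.
V_rec = 0 + 227·0.0195312 = 4.4335938 V.
V_in − V_rec = 0.00440625 V = 4.406 mV.

4.406 mV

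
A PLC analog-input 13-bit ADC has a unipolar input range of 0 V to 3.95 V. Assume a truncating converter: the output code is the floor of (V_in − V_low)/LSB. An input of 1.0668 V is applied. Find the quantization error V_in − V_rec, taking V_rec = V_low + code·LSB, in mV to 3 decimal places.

0.223 mV

Step size: 3.95 V ÷ 2^13 = 482.18 µV.
Scaled input = 2212.4622 LSBs, so code = 2212.
Reconstructed: 1.0665771 V.
Difference: 0.000222852 V → 0.223 mV.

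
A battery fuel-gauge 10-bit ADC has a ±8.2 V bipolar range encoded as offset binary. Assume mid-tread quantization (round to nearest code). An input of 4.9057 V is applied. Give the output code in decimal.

Full-scale span = 16.4 V; LSB = 16.4/2^10 = 16.016 mV.
(V_in − V_low)/LSB = (4.9057 − (−8.2)) / 0.0160156 = 818.307.
Round → code 818.

code 818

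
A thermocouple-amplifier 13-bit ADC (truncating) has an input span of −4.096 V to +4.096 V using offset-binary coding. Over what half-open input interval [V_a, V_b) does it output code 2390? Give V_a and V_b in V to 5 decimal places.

LSB = 8.192/2^13 = 1.000 mV.
V_a = V_low + 2390·LSB = -1.706 V; V_b = V_low + 2391·LSB = -1.705 V.

[-1.70600 V, -1.70500 V)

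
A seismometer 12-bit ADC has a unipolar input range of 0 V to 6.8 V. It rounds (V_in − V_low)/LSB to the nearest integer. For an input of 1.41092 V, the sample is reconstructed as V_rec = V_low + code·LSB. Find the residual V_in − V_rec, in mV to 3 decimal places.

-0.213 mV

Step size: 6.8 V ÷ 2^12 = 1.660 mV.
(1.41092 − 0)/0.00166016 = 849.8718; round gives code 850.
Reconstructed: 1.4111328 V.
V_in − V_rec = -0.000212813 V = -0.213 mV.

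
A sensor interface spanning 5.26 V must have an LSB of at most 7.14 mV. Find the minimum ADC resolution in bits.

Number of steps required ≥ 5.26 V / 7.14 mV = 736.69.
Need 2^N ≥ 736.69; 2^9 = 512, 2^10 = 1024.
Minimum N = 10.

10 bits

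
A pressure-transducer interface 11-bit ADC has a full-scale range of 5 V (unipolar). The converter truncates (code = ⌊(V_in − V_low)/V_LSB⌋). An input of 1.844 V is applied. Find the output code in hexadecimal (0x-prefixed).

code 0x2F3 (decimal 755)

Full-scale span = 5 V; LSB = 5/2^11 = 2.441 mV.
(V_in − V_low)/LSB = (1.844 − 0) / 0.00244141 = 755.302.
So the output code is 755.
In hexadecimal (0x-prefixed): 0x2F3.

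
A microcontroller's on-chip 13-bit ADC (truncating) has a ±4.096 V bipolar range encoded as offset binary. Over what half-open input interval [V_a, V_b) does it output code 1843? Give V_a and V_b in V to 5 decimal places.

[-2.25300 V, -2.25200 V)

LSB = 8.192/2^13 = 1.000 mV.
V_a = V_low + 1843·LSB = -2.253 V; V_b = V_low + 1844·LSB = -2.252 V.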